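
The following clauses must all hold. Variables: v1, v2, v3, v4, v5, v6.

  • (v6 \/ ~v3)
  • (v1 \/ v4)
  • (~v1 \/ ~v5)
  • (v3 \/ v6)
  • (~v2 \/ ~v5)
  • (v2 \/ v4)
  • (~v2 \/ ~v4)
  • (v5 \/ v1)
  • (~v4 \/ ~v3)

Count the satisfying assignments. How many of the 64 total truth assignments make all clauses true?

4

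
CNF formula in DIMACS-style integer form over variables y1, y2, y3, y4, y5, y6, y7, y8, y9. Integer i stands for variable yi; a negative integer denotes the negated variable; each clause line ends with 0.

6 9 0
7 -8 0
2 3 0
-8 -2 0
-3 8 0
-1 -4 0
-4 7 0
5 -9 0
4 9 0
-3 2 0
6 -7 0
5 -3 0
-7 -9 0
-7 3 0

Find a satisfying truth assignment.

y1=F  y2=T  y3=F  y4=F  y5=T  y6=T  y7=F  y8=F  y9=T

Pure literal: y1 appears only negated; assign y1 = False.
Pure literal: y5 appears only positively; assign y5 = True.
Branch on y2: take y2 = True.
  then y8 is forced to False.
  then y3 is forced to False.
  then y7 is forced to False.
  then y4 is forced to False.
  then y9 is forced to True.
y6 is now unconstrained; take y6 = True.
Check each clause:
  1. (y6 | y9) — y9 is true.
  2. (y7 | ~y8) — ~y8 is true.
  3. (y2 | y3) — y2 is true.
  4. (~y2 | ~y8) — ~y8 is true.
  5. (~y3 | y8) — ~y3 is true.
  6. (~y1 | ~y4) — ~y4 is true.
  7. (y7 | ~y4) — ~y4 is true.
  8. (~y9 | y5) — y5 is true.
  9. (y9 | y4) — y9 is true.
  10. (~y3 | y2) — y2 is true.
  11. (y6 | ~y7) — ~y7 is true.
  12. (y5 | ~y3) — ~y3 is true.
  13. (~y7 | ~y9) — ~y7 is true.
  14. (y3 | ~y7) — ~y7 is true.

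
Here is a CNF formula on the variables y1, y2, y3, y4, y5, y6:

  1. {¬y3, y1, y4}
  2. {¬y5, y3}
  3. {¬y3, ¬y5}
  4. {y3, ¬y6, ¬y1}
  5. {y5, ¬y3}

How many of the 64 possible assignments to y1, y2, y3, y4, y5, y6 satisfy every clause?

Split on y3, then y5.
  y3=T, y5=T: a clause becomes empty — 0.
  y3=T, y5=F: a clause becomes empty — 0.
  y3=F, y5=T: a clause becomes empty — 0.
  y3=F, y5=F: y2, y4 free; 3 ways for (y1,y6) × 2^2 = 12.
Total: 0 + 0 + 0 + 12 = 12.

12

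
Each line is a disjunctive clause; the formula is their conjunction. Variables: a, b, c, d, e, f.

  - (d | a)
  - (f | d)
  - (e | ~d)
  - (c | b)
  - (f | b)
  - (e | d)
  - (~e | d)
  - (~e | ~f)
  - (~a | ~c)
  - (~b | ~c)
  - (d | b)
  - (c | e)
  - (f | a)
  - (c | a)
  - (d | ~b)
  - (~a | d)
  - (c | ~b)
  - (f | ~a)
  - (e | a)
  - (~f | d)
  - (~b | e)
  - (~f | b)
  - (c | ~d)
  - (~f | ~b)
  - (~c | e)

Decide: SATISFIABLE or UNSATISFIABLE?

UNSATISFIABLE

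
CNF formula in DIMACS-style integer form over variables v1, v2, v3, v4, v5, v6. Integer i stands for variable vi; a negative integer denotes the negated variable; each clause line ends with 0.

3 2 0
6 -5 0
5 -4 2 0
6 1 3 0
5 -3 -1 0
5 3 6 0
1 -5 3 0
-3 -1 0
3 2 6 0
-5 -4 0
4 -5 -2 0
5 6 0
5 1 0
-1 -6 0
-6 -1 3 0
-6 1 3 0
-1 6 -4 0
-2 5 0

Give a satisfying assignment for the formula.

Branch on v1: take v1 = False.
  then v5 is forced to True.
  then v6 is forced to True.
  then v3 is forced to True.
  then v4 is forced to False.
  then v2 is forced to False.

v1=False, v2=False, v3=True, v4=False, v5=True, v6=True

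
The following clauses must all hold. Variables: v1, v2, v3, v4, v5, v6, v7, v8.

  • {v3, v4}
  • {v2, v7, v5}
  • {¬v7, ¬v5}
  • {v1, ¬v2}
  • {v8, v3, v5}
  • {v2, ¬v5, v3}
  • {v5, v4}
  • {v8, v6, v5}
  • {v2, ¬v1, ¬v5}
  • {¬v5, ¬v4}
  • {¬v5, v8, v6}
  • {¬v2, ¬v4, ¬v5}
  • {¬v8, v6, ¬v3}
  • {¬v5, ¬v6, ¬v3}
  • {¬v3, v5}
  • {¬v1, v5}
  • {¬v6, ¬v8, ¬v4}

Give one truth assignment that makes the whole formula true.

Set v1 = False and propagate.
  then v2 is forced to False.
Branch on v3: take v3 = False.
  then v4 is forced to True.
  then v5 is forced to False.
  then v7 is forced to True.
  then v8 is forced to True.
  then v6 is forced to False.
Every clause has at least one true literal under this assignment.

v1=F  v2=F  v3=F  v4=T  v5=F  v6=F  v7=T  v8=T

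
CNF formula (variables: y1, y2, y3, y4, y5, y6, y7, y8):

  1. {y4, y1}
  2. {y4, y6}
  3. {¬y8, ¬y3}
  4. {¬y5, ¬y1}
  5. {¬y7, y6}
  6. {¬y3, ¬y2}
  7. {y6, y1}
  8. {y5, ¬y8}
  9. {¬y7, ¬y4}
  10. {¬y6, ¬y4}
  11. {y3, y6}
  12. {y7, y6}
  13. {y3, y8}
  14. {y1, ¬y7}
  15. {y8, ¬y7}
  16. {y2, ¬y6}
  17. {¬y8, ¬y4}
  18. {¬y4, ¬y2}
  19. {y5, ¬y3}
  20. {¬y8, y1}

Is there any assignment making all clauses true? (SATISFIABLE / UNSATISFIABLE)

UNSATISFIABLE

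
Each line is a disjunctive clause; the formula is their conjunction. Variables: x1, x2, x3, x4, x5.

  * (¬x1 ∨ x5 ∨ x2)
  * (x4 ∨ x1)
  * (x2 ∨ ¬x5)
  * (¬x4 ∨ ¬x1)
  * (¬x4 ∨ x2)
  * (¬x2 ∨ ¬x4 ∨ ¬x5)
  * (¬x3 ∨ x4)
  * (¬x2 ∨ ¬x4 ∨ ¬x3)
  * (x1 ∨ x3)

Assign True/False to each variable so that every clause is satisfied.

Set x1 = True and propagate.
  then x4 is forced to False.
  then x3 is forced to False.
Set x2 = True and propagate.
x5 is now unconstrained; take x5 = False.
Every clause has at least one true literal under this assignment.

x1=T, x2=T, x3=F, x4=F, x5=F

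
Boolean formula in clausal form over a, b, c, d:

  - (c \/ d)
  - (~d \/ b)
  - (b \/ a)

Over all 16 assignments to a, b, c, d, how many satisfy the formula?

The models are:
  a=F b=T c=F d=T
  a=F b=T c=T d=F
  a=F b=T c=T d=T
  a=T b=F c=T d=F
  a=T b=T c=F d=T
  a=T b=T c=T d=F
  a=T b=T c=T d=T
Count: 7.

7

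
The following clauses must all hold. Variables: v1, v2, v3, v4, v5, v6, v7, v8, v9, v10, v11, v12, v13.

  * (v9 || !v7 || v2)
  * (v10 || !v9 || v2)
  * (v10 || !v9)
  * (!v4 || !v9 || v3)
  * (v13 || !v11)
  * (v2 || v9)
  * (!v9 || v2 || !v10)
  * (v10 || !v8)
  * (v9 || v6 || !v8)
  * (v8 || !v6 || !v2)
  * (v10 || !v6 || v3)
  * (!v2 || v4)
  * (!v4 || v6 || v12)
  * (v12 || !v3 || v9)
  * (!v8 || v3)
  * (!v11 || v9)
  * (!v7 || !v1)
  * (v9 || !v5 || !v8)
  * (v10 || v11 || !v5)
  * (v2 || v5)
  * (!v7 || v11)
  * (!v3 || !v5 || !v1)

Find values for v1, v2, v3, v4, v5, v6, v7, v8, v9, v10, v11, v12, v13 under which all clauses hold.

v1 = 1, v2 = 1, v3 = 1, v4 = 1, v5 = 0, v6 = 0, v7 = 0, v8 = 0, v9 = 1, v10 = 1, v11 = 0, v12 = 1, v13 = 1

Pure literal: v7 appears only negated; assign v7 = False.
v12 occurs only positively in the remaining clauses — set v12 = True.
Try v1 = True.
Branch on v2: take v2 = True.
  then v4 is forced to True.
For the remaining variables, v3 = True, v5 = False, v6 = False, v8 = False, v9 = True, v10 = True, v11 = False, v13 = True works.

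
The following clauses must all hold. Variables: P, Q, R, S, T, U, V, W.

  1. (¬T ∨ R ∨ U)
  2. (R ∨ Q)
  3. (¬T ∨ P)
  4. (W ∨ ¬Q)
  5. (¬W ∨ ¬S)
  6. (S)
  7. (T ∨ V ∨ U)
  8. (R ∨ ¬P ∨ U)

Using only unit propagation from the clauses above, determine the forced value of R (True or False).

True

Unit clause (S) sets S = True.
(¬S ∨ ¬W): since S = True, the clause reduces to (¬W). W = False.
From (¬Q ∨ W) and W = False: Q = False.
(Q ∨ R) with Q = False leaves only R, so R = True.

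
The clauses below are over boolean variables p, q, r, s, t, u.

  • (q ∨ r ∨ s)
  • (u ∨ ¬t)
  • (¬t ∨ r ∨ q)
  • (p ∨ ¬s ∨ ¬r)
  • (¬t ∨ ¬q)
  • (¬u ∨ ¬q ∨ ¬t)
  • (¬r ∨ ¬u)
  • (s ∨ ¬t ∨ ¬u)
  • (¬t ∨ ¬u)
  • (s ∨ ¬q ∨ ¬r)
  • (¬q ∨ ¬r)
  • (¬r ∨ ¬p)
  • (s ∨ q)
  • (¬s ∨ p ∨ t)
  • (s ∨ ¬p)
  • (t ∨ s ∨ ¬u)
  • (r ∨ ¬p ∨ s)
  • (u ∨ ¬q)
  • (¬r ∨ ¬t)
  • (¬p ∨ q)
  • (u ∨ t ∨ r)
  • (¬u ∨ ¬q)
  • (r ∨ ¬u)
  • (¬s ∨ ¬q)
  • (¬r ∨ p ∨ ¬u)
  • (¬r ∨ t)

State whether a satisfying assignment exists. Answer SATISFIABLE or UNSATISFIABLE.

UNSATISFIABLE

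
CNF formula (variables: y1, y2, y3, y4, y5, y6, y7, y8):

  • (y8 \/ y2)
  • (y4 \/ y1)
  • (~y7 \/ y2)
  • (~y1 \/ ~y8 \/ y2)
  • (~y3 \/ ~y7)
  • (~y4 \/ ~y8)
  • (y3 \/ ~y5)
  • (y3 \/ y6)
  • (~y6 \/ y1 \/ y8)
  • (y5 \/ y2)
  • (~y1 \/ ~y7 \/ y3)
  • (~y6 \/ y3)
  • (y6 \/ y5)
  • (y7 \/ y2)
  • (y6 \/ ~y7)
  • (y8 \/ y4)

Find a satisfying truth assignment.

Pure literal: y2 appears only positively; assign y2 = True.
Branch on y1: take y1 = True.
Try y3 = True.
  then y7 is forced to False.
Set y4 = True and propagate.
  then y8 is forced to False.
For the remaining variables, y5 = True, y6 = True works.

y1 = T  y2 = T  y3 = T  y4 = T  y5 = T  y6 = T  y7 = F  y8 = F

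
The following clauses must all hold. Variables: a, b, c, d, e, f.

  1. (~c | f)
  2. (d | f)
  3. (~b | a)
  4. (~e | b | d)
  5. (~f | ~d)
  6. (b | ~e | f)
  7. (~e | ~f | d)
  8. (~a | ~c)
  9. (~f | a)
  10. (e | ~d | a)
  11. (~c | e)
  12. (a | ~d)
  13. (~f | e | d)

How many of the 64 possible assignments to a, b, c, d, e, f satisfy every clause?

3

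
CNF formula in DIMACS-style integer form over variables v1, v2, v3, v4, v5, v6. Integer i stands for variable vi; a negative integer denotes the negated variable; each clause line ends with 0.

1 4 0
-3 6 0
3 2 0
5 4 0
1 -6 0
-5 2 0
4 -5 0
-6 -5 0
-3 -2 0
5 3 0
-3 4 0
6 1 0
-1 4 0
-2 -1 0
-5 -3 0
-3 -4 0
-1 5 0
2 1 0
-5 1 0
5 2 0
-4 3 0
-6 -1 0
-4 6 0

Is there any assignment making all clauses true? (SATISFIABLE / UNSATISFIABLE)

UNSATISFIABLE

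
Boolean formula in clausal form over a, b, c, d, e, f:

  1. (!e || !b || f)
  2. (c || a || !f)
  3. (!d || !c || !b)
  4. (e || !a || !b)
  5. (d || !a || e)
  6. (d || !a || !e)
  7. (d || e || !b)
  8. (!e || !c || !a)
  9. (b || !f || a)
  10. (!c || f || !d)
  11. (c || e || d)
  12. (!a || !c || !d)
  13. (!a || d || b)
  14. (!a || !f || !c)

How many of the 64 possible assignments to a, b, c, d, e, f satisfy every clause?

Case analysis on a and d:
  a=1, d=1: 5 of the 16 assignments to (b,c,e,f) work.
  a=1, d=0: a clause becomes empty — 0.
  a=0, d=1: remaining (b,c,e,f) ∈ {(0,0,0,0); (0,0,1,0); (1,0,0,0)} — 3.
  a=0, d=0: remaining (b,c,e,f) ∈ {(0,0,1,0); (0,1,0,0); (0,1,1,0); (1,1,1,1)} — 4.
Total: 5 + 0 + 3 + 4 = 12.

12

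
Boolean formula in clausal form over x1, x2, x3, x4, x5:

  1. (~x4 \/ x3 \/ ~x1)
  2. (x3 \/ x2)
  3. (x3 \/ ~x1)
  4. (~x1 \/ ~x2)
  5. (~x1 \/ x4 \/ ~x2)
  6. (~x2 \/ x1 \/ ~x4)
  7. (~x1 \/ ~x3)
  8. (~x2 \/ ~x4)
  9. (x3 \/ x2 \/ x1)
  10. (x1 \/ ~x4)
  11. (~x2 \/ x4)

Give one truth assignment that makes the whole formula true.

x1 = 0, x2 = 0, x3 = 1, x4 = 0, x5 = 1

Check each clause:
  1. (~x4 \/ ~x1 \/ x3) — x3 is true.
  2. (x3 \/ x2) — x3 is true.
  3. (~x1 \/ x3) — x3 is true.
  4. (~x2 \/ ~x1) — ~x2 is true.
  5. (~x1 \/ x4 \/ ~x2) — ~x2 is true.
  6. (x1 \/ ~x2 \/ ~x4) — ~x4 is true.
  7. (~x1 \/ ~x3) — ~x1 is true.
  8. (~x2 \/ ~x4) — ~x4 is true.
  9. (x2 \/ x3 \/ x1) — x3 is true.
  10. (x1 \/ ~x4) — ~x4 is true.
  11. (~x2 \/ x4) — ~x2 is true.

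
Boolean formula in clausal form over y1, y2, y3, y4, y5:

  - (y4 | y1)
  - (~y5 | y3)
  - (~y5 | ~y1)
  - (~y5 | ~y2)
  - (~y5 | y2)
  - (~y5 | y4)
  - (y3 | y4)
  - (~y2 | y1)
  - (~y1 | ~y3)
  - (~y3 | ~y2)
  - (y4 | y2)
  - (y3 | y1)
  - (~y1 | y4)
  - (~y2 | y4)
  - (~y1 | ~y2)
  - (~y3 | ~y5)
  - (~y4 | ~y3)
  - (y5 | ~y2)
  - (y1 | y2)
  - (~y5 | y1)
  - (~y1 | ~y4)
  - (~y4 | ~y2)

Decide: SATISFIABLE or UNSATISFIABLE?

UNSATISFIABLE

y1 = True:
  propagation gives y5=False, y3=False, y4=True; an empty clause results — contradiction.
y1 = False:
  propagation gives y4=True, y2=False; an empty clause results — contradiction.
Every branch closes, so no satisfying assignment exists.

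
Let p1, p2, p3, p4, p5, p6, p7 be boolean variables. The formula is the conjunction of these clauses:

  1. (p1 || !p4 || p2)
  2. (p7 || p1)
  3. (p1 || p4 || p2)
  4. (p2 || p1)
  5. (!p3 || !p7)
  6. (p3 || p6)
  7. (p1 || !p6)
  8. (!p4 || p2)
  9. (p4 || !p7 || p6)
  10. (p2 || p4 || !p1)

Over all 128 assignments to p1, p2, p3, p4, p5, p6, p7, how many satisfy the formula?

Case analysis on p1 and p2:
  p1=T, p2=T: p4, p5 free; 4 ways for (p3,p6,p7) × 2^2 = 16.
  p1=T, p2=F: a clause becomes empty — 0.
  p1=F, p2=T: a clause becomes empty — 0.
  p1=F, p2=F: a clause becomes empty — 0.
Total: 16 + 0 + 0 + 0 = 16.

16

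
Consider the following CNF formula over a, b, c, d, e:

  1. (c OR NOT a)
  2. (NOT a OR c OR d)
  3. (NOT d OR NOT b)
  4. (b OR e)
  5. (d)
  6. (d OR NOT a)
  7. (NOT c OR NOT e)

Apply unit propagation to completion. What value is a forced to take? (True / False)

Unit clause (d) sets d = True.
From (NOT d OR NOT b) and d = True: b = False.
In (b OR e), b is now false; e must hold, so e = True.
(NOT e OR NOT c): since e = True, the clause reduces to (NOT c). c = False.
In (c OR NOT a), c is now false; NOT a must hold, so a = False.

False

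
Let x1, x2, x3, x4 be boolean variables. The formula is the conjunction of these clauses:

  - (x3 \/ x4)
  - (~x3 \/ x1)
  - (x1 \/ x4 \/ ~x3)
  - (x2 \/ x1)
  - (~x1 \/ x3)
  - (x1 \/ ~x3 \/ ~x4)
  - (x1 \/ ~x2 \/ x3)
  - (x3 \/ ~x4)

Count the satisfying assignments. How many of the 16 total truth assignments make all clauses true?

Satisfying assignments:
  x1=1 x2=0 x3=1 x4=0
  x1=1 x2=0 x3=1 x4=1
  x1=1 x2=1 x3=1 x4=0
  x1=1 x2=1 x3=1 x4=1
That's 4 in total.

4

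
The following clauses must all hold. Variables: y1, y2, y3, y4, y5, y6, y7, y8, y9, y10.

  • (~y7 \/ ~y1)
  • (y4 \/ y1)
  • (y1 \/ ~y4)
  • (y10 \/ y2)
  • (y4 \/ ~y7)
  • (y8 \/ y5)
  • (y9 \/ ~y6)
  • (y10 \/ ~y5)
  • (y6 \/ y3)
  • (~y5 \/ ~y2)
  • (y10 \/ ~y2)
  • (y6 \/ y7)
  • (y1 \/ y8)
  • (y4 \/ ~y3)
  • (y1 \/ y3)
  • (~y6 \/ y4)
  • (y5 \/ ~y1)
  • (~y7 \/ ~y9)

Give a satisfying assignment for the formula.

y1=True, y2=False, y3=True, y4=True, y5=True, y6=True, y7=False, y8=True, y9=True, y10=True

Check each clause:
  1. (~y7 \/ ~y1) — ~y7 is true.
  2. (y1 \/ y4) — y1 is true.
  3. (y1 \/ ~y4) — y1 is true.
  4. (y2 \/ y10) — y10 is true.
  5. (~y7 \/ y4) — ~y7 is true.
  6. (y5 \/ y8) — y8 is true.
  7. (y9 \/ ~y6) — y9 is true.
  8. (~y5 \/ y10) — y10 is true.
  9. (y3 \/ y6) — y3 is true.
  10. (~y5 \/ ~y2) — ~y2 is true.
  11. (~y2 \/ y10) — y10 is true.
  12. (y6 \/ y7) — y6 is true.
  13. (y8 \/ y1) — y8 is true.
  14. (~y3 \/ y4) — y4 is true.
  15. (y1 \/ y3) — y1 is true.
  16. (y4 \/ ~y6) — y4 is true.
  17. (~y1 \/ y5) — y5 is true.
  18. (~y7 \/ ~y9) — ~y7 is true.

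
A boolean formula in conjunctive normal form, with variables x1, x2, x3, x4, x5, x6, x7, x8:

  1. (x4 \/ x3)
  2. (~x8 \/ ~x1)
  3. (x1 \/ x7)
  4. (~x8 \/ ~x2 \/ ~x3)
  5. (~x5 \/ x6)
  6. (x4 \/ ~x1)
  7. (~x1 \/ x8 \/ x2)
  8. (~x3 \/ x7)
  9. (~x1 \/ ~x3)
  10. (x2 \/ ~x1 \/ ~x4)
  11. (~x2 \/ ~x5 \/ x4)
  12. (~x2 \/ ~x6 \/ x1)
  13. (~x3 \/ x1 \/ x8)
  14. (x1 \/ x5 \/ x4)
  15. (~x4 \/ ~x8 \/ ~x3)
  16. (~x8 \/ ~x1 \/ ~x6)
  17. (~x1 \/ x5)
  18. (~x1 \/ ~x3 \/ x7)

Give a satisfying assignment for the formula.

x1 = F  x2 = T  x3 = F  x4 = T  x5 = F  x6 = F  x7 = T  x8 = F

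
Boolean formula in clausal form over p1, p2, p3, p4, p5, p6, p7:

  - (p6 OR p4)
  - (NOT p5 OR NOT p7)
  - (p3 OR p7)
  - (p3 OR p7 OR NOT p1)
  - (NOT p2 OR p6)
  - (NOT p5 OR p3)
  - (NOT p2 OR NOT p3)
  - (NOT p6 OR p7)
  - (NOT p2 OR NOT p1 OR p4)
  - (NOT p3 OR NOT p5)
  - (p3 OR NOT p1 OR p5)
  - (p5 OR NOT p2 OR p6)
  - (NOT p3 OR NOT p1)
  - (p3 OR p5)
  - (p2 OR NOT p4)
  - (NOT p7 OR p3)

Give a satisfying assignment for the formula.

p1=False, p2=False, p3=True, p4=False, p5=False, p6=True, p7=True

Check each clause:
  1. (p6 OR p4) — p6 is true.
  2. (NOT p7 OR NOT p5) — NOT p5 is true.
  3. (p7 OR p3) — p3 is true.
  4. (p3 OR NOT p1 OR p7) — p3 is true.
  5. (NOT p2 OR p6) — p6 is true.
  6. (p3 OR NOT p5) — p3 is true.
  7. (NOT p3 OR NOT p2) — NOT p2 is true.
  8. (p7 OR NOT p6) — p7 is true.
  9. (NOT p1 OR NOT p2 OR p4) — NOT p1 is true.
  10. (NOT p3 OR NOT p5) — NOT p5 is true.
  11. (p5 OR p3 OR NOT p1) — p3 is true.
  12. (NOT p2 OR p6 OR p5) — NOT p2 is true.
  13. (NOT p3 OR NOT p1) — NOT p1 is true.
  14. (p5 OR p3) — p3 is true.
  15. (p2 OR NOT p4) — NOT p4 is true.
  16. (NOT p7 OR p3) — p3 is true.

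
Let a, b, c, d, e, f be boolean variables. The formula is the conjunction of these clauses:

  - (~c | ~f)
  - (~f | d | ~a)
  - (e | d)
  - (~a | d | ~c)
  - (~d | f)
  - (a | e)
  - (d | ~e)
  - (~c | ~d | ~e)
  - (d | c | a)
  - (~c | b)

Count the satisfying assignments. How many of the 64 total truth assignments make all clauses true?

Satisfying assignments:
  a=0 b=0 c=0 d=1 e=1 f=1
  a=0 b=1 c=0 d=1 e=1 f=1
  a=1 b=0 c=0 d=1 e=0 f=1
  a=1 b=0 c=0 d=1 e=1 f=1
  a=1 b=1 c=0 d=1 e=0 f=1
  a=1 b=1 c=0 d=1 e=1 f=1
Count: 6.

6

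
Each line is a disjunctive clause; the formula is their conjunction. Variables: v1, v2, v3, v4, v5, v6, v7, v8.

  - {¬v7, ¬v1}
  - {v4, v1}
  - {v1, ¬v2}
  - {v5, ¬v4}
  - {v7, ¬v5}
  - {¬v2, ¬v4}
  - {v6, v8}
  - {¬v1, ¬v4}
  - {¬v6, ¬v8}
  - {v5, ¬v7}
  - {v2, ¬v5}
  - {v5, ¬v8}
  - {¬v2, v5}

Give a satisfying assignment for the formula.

v1 = T, v2 = F, v3 = F, v4 = F, v5 = F, v6 = T, v7 = F, v8 = F

Try v1 = True.
  then v7 is forced to False.
  then v5 is forced to False.
  then v4 is forced to False.
  then v8 is forced to False.
  then v6 is forced to True.
  then v2 is forced to False.
v3 is now unconstrained; take v3 = False.
Every clause has at least one true literal under this assignment.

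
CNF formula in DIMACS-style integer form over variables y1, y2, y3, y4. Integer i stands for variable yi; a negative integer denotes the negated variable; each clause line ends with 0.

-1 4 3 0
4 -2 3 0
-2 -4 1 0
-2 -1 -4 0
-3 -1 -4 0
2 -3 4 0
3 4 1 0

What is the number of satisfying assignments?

5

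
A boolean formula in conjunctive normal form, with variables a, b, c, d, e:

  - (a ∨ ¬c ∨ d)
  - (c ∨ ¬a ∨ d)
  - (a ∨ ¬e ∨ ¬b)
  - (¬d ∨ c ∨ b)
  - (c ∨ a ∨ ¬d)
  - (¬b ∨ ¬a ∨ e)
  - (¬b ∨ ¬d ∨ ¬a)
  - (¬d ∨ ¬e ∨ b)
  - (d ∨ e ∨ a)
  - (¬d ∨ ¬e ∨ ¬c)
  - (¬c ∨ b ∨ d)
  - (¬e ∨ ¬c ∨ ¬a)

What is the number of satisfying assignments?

4

The models are:
  a=F b=F c=F d=F e=T
  a=F b=F c=T d=T e=F
  a=F b=T c=T d=T e=F
  a=T b=F c=T d=T e=F
That's 4 in total.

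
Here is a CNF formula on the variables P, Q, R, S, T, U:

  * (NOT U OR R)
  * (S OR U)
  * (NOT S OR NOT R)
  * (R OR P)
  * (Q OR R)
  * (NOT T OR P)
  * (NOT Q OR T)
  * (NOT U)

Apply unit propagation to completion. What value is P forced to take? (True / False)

Unit clause (NOT U) sets U = False.
(S OR U) with U = False leaves only S, so S = True.
From (NOT S OR NOT R) and S = True: R = False.
(R OR P): since R = False, the clause reduces to (P). P = True.

True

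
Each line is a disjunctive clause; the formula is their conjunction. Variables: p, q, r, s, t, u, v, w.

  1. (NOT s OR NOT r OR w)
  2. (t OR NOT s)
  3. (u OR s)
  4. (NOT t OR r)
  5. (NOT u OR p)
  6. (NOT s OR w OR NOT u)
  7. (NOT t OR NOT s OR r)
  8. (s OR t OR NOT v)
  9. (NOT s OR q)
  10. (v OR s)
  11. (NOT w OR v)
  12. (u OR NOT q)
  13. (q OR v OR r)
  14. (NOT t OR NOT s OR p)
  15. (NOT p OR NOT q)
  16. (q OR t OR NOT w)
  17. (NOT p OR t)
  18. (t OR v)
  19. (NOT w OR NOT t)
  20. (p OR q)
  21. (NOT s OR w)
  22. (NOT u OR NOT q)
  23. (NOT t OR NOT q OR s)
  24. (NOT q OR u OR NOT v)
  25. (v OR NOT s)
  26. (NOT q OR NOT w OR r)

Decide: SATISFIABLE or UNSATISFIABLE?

SATISFIABLE

Set p = True and propagate.
  then q is forced to False.
  then s is forced to False.
  then u is forced to True.
  then v is forced to True.
  then t is forced to True.
  then r is forced to True.
  then w is forced to False.
Every clause has at least one true literal under this assignment.
So p=T, q=F, r=T, s=F, t=T, u=T, v=T, w=F is a satisfying assignment.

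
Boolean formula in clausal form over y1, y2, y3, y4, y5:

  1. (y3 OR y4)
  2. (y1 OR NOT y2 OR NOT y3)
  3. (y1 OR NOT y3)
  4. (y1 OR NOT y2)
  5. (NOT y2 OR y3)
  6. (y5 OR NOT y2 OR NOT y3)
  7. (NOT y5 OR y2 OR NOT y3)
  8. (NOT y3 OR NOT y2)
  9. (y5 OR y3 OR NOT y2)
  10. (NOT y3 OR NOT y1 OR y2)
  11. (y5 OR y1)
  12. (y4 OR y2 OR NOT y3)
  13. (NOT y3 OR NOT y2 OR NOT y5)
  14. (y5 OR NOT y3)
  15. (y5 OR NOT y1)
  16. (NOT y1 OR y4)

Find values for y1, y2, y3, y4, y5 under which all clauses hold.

y1=True  y2=False  y3=False  y4=True  y5=True

Pure literal: y4 appears only positively; assign y4 = True.
Set y1 = True and propagate.
  then y5 is forced to True.
Try y2 = False.
  then y3 is forced to False.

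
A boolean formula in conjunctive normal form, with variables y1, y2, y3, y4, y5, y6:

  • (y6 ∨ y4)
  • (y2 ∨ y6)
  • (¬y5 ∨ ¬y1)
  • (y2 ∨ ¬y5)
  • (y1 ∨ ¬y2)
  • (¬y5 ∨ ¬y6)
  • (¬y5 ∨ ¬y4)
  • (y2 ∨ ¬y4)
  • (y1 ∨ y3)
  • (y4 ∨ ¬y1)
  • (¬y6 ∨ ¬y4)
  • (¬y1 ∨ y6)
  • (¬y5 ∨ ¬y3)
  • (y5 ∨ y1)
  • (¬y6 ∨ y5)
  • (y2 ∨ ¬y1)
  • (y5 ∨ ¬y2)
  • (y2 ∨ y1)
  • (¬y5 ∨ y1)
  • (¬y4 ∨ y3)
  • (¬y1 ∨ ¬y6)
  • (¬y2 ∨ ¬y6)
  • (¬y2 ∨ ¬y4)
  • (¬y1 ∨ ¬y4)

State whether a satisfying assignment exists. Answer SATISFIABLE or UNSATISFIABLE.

y1 = True:
  propagation gives y5=False, y4=True; an empty clause results — contradiction.
y1 = False:
  propagation gives y2=False; an empty clause results — contradiction.
Every branch closes, so no satisfying assignment exists.

UNSATISFIABLE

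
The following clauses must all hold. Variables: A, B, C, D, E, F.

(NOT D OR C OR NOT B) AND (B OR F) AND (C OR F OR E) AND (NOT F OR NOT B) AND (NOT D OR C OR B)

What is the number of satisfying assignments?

22

Split on B, then C.
  B=T, C=T: forces F=F; A, D, E free → 2^3 = 8.
  B=T, C=F: remaining (A,D,E,F) ∈ {(F,F,T,F); (T,F,T,F)} — 2.
  B=F, C=T: forces F=T; A, D, E free → 2^3 = 8.
  B=F, C=F: remaining (A,D,E,F) ∈ {(F,F,F,T); (F,F,T,T); (T,F,F,T); (T,F,T,T)} — 4.
Total: 8 + 2 + 8 + 4 = 22.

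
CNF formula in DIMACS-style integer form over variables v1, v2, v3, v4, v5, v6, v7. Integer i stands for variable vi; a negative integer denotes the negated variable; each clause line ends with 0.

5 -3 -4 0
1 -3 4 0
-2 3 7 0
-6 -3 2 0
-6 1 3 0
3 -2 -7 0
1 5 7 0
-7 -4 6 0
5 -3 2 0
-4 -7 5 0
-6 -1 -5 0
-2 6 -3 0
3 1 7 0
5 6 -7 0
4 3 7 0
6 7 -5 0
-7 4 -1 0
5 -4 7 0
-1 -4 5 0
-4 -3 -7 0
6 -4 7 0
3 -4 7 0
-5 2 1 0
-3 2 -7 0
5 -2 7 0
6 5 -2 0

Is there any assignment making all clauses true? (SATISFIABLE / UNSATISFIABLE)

Set v1 = False and propagate.
Branch on v2: take v2 = True.
For the remaining variables, v3 = True, v4 = True, v5 = True, v6 = True, v7 = False works.
Every clause has at least one true literal under this assignment.
So v1 = F, v2 = T, v3 = T, v4 = T, v5 = T, v6 = T, v7 = F is a satisfying assignment.

SATISFIABLE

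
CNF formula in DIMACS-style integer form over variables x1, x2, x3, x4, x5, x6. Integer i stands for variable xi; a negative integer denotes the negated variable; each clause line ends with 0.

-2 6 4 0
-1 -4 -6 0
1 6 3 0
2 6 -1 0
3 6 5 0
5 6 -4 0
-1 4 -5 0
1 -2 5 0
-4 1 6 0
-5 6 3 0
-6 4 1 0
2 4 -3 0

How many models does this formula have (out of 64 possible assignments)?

Split on x6, then x1.
  x6=T, x1=T: remaining (x2,x3,x4,x5) ∈ {(F,F,F,F); (T,F,F,F); (T,T,F,F)} — 3.
  x6=T, x1=F: x3 free; 3 ways for (x2,x4,x5) × 2^1 = 6.
  x6=F, x1=T: remaining (x2,x3,x4,x5) ∈ {(T,T,T,T)} — 1.
  x6=F, x1=F: a clause becomes empty — 0.
Total: 3 + 6 + 1 + 0 = 10.

10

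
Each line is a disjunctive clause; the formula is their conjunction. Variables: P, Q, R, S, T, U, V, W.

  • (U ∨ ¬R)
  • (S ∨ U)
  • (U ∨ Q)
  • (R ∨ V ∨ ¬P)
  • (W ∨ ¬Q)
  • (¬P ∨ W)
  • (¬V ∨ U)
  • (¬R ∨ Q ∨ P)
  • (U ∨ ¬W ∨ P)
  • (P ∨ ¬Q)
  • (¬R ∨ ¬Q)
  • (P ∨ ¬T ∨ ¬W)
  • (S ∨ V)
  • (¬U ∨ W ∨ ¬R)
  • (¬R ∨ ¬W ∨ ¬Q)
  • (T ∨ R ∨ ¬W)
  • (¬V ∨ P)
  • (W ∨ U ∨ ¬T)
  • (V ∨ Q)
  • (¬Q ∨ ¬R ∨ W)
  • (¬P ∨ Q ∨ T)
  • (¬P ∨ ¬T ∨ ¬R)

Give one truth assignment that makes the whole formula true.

P=True, Q=False, R=False, S=True, T=True, U=True, V=True, W=True

Pure literal: S appears only positively; assign S = True.
Set P = True and propagate.
  then W is forced to True.
Try Q = False.
  then U is forced to True.
  then V is forced to True.
  then T is forced to True.
  then R is forced to False.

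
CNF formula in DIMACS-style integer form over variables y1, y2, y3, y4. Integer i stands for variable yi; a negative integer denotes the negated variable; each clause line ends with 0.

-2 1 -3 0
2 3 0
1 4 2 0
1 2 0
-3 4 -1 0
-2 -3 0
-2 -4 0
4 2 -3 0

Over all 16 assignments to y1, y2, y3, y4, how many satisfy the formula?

3

Satisfying assignments:
  y1=F y2=T y3=F y4=F
  y1=T y2=F y3=T y4=T
  y1=T y2=T y3=F y4=F
Count: 3.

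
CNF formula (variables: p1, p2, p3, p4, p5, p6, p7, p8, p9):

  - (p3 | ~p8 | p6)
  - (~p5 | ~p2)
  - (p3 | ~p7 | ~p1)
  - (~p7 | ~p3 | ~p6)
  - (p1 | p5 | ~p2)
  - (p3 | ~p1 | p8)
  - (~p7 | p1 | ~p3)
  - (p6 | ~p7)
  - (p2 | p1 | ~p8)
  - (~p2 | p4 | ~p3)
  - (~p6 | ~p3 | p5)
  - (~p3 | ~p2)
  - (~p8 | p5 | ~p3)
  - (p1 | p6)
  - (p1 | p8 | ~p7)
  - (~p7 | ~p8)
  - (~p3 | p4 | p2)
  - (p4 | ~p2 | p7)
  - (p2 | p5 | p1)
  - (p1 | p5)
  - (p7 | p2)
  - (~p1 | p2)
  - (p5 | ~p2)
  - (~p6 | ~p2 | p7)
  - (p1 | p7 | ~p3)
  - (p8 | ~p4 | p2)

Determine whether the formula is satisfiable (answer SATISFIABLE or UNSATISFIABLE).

p2 = True:
  propagation gives p5=False; an empty clause results — contradiction.
p2 = False:
  propagation gives p7=True, p6=True, p3=False, p1=False; an empty clause results — contradiction.
Every branch closes, so no satisfying assignment exists.

UNSATISFIABLE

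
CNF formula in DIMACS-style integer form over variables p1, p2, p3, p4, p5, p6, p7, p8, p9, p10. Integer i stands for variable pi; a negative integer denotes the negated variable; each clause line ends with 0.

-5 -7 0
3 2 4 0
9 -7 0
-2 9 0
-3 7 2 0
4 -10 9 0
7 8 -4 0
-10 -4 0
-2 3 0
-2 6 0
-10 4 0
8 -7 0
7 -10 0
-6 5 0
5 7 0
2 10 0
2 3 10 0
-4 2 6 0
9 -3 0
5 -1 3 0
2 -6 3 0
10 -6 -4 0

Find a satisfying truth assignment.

p1 = False  p2 = True  p3 = True  p4 = False  p5 = True  p6 = True  p7 = False  p8 = False  p9 = True  p10 = False

p1 occurs only negated in the remaining clauses — set p1 = False.
Pure literal: p9 appears only positively; assign p9 = True.
Branch on p2: take p2 = True.
  then p3 is forced to True.
  then p6 is forced to True.
  then p5 is forced to True.
  then p7 is forced to False.
  then p10 is forced to False.
  then p4 is forced to False.
p8 is now unconstrained; take p8 = False.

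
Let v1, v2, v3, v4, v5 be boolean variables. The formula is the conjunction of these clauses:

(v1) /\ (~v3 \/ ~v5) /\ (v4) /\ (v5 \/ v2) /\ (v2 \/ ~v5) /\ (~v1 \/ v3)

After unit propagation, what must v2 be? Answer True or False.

Unit clause (v1) sets v1 = True.
Unit clause (v4) sets v4 = True.
(v3 \/ ~v1): since v1 = True, the clause reduces to (v3). v3 = True.
(~v5 \/ ~v3) with v3 = True leaves only ~v5, so v5 = False.
In (v5 \/ v2), v5 is now false; v2 must hold, so v2 = True.

True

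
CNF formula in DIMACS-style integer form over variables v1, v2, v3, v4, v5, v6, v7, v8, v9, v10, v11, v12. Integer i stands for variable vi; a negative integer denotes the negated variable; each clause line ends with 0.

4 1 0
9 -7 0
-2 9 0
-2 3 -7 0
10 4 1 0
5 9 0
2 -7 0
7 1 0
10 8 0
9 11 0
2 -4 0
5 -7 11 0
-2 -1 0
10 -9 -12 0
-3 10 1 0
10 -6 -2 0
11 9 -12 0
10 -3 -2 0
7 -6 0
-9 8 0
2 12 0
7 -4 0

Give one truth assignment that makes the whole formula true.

v1=False  v2=True  v3=True  v4=True  v5=True  v6=False  v7=True  v8=True  v9=True  v10=True  v11=False  v12=False

Check each clause:
  1. (v4 || v1) — v4 is true.
  2. (!v7 || v9) — v9 is true.
  3. (!v2 || v9) — v9 is true.
  4. (v3 || !v2 || !v7) — v3 is true.
  5. (v4 || v1 || v10) — v10 is true.
  6. (v9 || v5) — v9 is true.
  7. (!v7 || v2) — v2 is true.
  8. (v7 || v1) — v7 is true.
  9. (v10 || v8) — v8 is true.
  10. (v9 || v11) — v9 is true.
  11. (!v4 || v2) — v2 is true.
  12. (!v7 || v5 || v11) — v5 is true.
  13. (!v2 || !v1) — !v1 is true.
  14. (v10 || !v12 || !v9) — v10 is true.
  15. (v10 || v1 || !v3) — v10 is true.
  16. (!v6 || !v2 || v10) — v10 is true.
  17. (!v12 || v11 || v9) — v9 is true.
  18. (!v2 || v10 || !v3) — v10 is true.
  19. (!v6 || v7) — !v6 is true.
  20. (v8 || !v9) — v8 is true.
  21. (v12 || v2) — v2 is true.
  22. (v7 || !v4) — v7 is true.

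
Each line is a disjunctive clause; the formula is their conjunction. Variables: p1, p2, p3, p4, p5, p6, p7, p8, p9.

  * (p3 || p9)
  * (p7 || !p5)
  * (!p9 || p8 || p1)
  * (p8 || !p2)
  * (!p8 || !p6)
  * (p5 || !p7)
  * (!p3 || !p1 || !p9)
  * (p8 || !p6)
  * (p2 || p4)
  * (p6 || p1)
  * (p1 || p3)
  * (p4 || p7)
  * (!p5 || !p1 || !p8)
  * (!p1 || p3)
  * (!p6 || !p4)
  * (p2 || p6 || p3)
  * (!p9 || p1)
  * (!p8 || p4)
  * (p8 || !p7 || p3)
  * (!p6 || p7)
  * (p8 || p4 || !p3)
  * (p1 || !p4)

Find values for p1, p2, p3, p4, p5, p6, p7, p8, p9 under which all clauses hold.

p1=T, p2=F, p3=T, p4=T, p5=F, p6=F, p7=F, p8=F, p9=F

Check each clause:
  1. (p3 || p9) — p3 is true.
  2. (p7 || !p5) — !p5 is true.
  3. (!p9 || p8 || p1) — p1 is true.
  4. (!p2 || p8) — !p2 is true.
  5. (!p8 || !p6) — !p8 is true.
  6. (p5 || !p7) — !p7 is true.
  7. (!p3 || !p1 || !p9) — !p9 is true.
  8. (!p6 || p8) — !p6 is true.
  9. (p2 || p4) — p4 is true.
  10. (p1 || p6) — p1 is true.
  11. (p3 || p1) — p1 is true.
  12. (p4 || p7) — p4 is true.
  13. (!p8 || !p1 || !p5) — !p8 is true.
  14. (!p1 || p3) — p3 is true.
  15. (!p6 || !p4) — !p6 is true.
  16. (p6 || p3 || p2) — p3 is true.
  17. (p1 || !p9) — p1 is true.
  18. (p4 || !p8) — !p8 is true.
  19. (p8 || p3 || !p7) — !p7 is true.
  20. (!p6 || p7) — !p6 is true.
  21. (p4 || !p3 || p8) — p4 is true.
  22. (p1 || !p4) — p1 is true.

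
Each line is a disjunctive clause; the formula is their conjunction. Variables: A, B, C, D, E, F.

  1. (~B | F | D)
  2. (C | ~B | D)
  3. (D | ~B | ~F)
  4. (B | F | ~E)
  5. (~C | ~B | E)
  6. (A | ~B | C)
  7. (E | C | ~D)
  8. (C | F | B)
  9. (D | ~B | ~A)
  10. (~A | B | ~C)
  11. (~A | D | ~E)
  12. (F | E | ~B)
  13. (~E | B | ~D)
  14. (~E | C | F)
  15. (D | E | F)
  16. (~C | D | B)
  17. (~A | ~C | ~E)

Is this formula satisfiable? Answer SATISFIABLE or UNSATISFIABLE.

Branch on A: take A = False.
Try B = False.
The remaining clauses are satisfied by C = True, D = True, E = False, F = False.
So A=False, B=False, C=True, D=True, E=False, F=False is a satisfying assignment.

SATISFIABLE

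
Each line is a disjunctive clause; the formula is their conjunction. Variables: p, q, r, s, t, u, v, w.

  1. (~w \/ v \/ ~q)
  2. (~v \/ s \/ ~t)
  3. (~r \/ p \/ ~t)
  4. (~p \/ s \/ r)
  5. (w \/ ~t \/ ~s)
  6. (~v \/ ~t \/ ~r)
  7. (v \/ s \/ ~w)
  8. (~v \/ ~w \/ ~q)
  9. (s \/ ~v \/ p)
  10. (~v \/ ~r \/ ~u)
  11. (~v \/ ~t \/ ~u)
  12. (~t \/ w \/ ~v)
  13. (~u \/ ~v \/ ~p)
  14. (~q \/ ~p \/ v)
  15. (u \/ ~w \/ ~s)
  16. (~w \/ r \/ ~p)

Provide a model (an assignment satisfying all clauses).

Pure literal: q appears only negated; assign q = False.
Try p = True.
Try r = True.
Set s = False and propagate.
The remaining clauses are satisfied by t = True, u = False, v = False, w = False.

p=True, q=False, r=True, s=False, t=True, u=False, v=False, w=False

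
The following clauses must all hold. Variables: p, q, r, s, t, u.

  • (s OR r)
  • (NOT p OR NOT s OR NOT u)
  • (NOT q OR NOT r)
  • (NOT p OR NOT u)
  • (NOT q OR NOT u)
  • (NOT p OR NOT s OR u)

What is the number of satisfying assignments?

16

Split on u, then p.
  u=1, p=1: a clause becomes empty — 0.
  u=1, p=0: t free; 3 ways for (q,r,s) × 2^1 = 6.
  u=0, p=1: remaining (q,r,s,t) ∈ {(0,1,0,0); (0,1,0,1)} — 2.
  u=0, p=0: t free; 4 ways for (q,r,s) × 2^1 = 8.
Total: 0 + 6 + 2 + 8 = 16.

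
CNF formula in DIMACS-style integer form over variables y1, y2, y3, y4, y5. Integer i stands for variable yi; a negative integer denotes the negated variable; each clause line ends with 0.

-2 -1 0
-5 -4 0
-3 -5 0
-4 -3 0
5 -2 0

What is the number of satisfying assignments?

Split on y5, then y2.
  y5=1, y2=1: remaining (y1,y3,y4) ∈ {(0,0,0)} — 1.
  y5=1, y2=0: remaining (y1,y3,y4) ∈ {(0,0,0); (1,0,0)} — 2.
  y5=0, y2=1: a clause becomes empty — 0.
  y5=0, y2=0: y1 free; 3 ways for (y3,y4) × 2^1 = 6.
Total: 1 + 2 + 0 + 6 = 9.

9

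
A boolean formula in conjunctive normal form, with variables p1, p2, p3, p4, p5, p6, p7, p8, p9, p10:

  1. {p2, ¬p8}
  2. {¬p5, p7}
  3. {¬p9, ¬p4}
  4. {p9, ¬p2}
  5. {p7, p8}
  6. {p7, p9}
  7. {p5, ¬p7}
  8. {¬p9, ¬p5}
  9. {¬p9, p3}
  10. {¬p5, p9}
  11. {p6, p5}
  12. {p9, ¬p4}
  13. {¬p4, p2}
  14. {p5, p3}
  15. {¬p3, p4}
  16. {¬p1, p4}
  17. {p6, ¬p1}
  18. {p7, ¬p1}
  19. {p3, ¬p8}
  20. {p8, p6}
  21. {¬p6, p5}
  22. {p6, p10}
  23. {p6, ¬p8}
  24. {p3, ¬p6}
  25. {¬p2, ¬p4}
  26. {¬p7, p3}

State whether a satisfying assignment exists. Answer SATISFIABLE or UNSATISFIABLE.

UNSATISFIABLE

p5 = True:
  propagation gives p7=True, p9=False; an empty clause results — contradiction.
p5 = False:
  propagation gives p7=False, p8=True, p2=True, p9=True; an empty clause results — contradiction.
Every branch closes, so no satisfying assignment exists.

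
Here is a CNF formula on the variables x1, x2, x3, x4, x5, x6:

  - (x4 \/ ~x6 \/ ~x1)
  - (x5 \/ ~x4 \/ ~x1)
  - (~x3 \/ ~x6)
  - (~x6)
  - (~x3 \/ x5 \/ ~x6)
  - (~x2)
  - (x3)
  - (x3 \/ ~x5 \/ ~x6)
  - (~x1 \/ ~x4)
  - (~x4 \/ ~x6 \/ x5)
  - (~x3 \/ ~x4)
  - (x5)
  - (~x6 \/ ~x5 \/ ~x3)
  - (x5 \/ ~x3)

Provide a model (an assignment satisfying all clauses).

Unit propagation: (~x6) forces x6 = False.
Unit propagation: (~x2) forces x2 = False.
(x3) is a unit clause, so x3 = True.
Unit propagation: (~x4) forces x4 = False.
The clause (x5) is unit: x5 must be True.
x1 is now unconstrained; take x1 = False.

x1=False  x2=False  x3=True  x4=False  x5=True  x6=False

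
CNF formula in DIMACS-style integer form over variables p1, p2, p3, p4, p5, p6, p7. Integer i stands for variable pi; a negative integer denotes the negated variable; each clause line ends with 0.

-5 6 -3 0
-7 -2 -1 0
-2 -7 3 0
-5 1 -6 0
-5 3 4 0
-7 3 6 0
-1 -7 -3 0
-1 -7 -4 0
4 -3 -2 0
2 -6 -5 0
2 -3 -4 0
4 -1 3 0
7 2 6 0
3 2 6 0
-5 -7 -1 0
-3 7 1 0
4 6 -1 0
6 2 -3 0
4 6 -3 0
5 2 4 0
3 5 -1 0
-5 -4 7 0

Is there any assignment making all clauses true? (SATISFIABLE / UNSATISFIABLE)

Branch on p1: take p1 = False.
Branch on p2: take p2 = True.
The remaining clauses are satisfied by p3 = True, p4 = True, p5 = False, p6 = False, p7 = True.
Every clause has at least one true literal under this assignment.
So p1 = 0, p2 = 1, p3 = 1, p4 = 1, p5 = 0, p6 = 0, p7 = 1 is a satisfying assignment.

SATISFIABLE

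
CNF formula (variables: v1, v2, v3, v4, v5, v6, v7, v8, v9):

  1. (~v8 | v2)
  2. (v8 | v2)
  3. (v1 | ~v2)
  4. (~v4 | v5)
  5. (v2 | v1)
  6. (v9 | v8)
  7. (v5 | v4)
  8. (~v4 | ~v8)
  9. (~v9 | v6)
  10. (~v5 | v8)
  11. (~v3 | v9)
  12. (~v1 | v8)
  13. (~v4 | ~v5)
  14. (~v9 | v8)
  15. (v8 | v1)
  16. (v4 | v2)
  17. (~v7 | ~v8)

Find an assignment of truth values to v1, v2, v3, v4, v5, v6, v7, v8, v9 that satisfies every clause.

Pure literal: v6 appears only positively; assign v6 = True.
Pure literal: v7 appears only negated; assign v7 = False.
Set v1 = True and propagate.
  then v8 is forced to True.
  then v2 is forced to True.
  then v4 is forced to False.
  then v5 is forced to True.
Set v3 = True and propagate.
  then v9 is forced to True.
Check each clause:
  1. (v2 | ~v8) — v2 is true.
  2. (v2 | v8) — v8 is true.
  3. (~v2 | v1) — v1 is true.
  4. (~v4 | v5) — ~v4 is true.
  5. (v2 | v1) — v1 is true.
  6. (v8 | v9) — v8 is true.
  7. (v4 | v5) — v5 is true.
  8. (~v4 | ~v8) — ~v4 is true.
  9. (v6 | ~v9) — v6 is true.
  10. (v8 | ~v5) — v8 is true.
  11. (~v3 | v9) — v9 is true.
  12. (~v1 | v8) — v8 is true.
  13. (~v4 | ~v5) — ~v4 is true.
  14. (~v9 | v8) — v8 is true.
  15. (v8 | v1) — v8 is true.
  16. (v2 | v4) — v2 is true.
  17. (~v8 | ~v7) — ~v7 is true.

v1=True, v2=True, v3=True, v4=False, v5=True, v6=True, v7=False, v8=True, v9=True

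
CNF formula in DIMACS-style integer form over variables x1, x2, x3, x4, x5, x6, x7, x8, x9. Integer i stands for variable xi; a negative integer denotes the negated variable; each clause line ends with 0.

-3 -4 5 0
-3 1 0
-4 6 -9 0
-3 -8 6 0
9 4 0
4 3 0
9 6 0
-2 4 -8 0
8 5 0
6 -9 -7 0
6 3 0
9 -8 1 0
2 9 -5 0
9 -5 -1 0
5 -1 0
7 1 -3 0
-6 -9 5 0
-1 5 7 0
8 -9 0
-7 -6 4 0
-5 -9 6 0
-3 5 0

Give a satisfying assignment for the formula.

Branch on x1: take x1 = False.
  then x3 is forced to False.
  then x4 is forced to True.
  then x6 is forced to True.
Branch on x2: take x2 = True.
Set x5 = True and propagate.
For the remaining variables, x7 = True, x8 = True, x9 = True works.
Every clause has at least one true literal under this assignment.

x1=F, x2=T, x3=F, x4=T, x5=T, x6=T, x7=T, x8=T, x9=T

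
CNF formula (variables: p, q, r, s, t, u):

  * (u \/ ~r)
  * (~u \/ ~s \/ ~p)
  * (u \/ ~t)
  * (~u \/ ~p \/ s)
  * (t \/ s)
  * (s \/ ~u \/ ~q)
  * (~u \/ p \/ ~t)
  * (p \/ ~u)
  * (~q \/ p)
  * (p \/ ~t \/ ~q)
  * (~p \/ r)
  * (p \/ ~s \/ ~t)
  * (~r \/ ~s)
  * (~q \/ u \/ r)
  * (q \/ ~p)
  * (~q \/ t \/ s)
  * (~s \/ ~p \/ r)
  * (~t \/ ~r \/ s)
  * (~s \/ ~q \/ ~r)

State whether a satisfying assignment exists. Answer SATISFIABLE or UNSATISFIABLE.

Try p = False.
  then u is forced to False.
  then r is forced to False.
  then t is forced to False.
  then s is forced to True.
  then q is forced to False.
So p = False, q = False, r = False, s = True, t = False, u = False is a satisfying assignment.

SATISFIABLE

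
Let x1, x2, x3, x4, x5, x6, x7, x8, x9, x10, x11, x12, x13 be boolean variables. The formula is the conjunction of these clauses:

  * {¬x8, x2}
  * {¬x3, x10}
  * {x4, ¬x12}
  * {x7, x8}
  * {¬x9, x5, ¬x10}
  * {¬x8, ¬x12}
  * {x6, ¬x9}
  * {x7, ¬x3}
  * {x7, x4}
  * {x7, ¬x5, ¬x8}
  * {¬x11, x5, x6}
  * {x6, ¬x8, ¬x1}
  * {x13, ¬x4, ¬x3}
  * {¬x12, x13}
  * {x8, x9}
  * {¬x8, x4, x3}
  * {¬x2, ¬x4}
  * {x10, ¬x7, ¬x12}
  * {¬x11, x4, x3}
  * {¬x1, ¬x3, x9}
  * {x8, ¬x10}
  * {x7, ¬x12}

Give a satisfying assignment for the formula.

x1=T, x2=T, x3=F, x4=F, x5=F, x6=T, x7=T, x8=F, x9=T, x10=F, x11=F, x12=F, x13=F

Check each clause:
  1. {¬x8, x2} — ¬x8 is true.
  2. {¬x3, x10} — ¬x3 is true.
  3. {¬x12, x4} — ¬x12 is true.
  4. {x7, x8} — x7 is true.
  5. {¬x9, x5, ¬x10} — ¬x10 is true.
  6. {¬x8, ¬x12} — ¬x8 is true.
  7. {x6, ¬x9} — x6 is true.
  8. {¬x3, x7} — ¬x3 is true.
  9. {x7, x4} — x7 is true.
  10. {¬x5, ¬x8, x7} — ¬x8 is true.
  11. {¬x11, x6, x5} — ¬x11 is true.
  12. {x6, ¬x8, ¬x1} — ¬x8 is true.
  13. {x13, ¬x4, ¬x3} — ¬x3 is true.
  14. {¬x12, x13} — ¬x12 is true.
  15. {x8, x9} — x9 is true.
  16. {x4, x3, ¬x8} — ¬x8 is true.
  17. {¬x2, ¬x4} — ¬x4 is true.
  18. {¬x7, ¬x12, x10} — ¬x12 is true.
  19. {x4, ¬x11, x3} — ¬x11 is true.
  20. {x9, ¬x1, ¬x3} — x9 is true.
  21. {¬x10, x8} — ¬x10 is true.
  22. {¬x12, x7} — ¬x12 is true.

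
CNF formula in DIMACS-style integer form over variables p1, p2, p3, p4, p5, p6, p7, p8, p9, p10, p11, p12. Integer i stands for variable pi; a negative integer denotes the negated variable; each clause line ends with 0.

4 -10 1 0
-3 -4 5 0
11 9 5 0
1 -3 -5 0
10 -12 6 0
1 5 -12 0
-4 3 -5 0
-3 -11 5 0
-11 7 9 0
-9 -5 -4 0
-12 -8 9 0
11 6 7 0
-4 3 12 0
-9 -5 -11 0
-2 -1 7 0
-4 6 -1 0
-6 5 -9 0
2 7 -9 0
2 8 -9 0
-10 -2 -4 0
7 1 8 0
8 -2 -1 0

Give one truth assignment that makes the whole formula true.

p1=True, p2=False, p3=True, p4=False, p5=True, p6=False, p7=True, p8=False, p9=False, p10=True, p11=False, p12=True

Check each clause:
  1. (p1 OR p4 OR NOT p10) — p1 is true.
  2. (NOT p4 OR p5 OR NOT p3) — p5 is true.
  3. (p11 OR p5 OR p9) — p5 is true.
  4. (NOT p3 OR p1 OR NOT p5) — p1 is true.
  5. (p6 OR NOT p12 OR p10) — p10 is true.
  6. (p1 OR p5 OR NOT p12) — p1 is true.
  7. (NOT p5 OR p3 OR NOT p4) — p3 is true.
  8. (p5 OR NOT p3 OR NOT p11) — NOT p11 is true.
  9. (NOT p11 OR p7 OR p9) — NOT p11 is true.
  10. (NOT p9 OR NOT p4 OR NOT p5) — NOT p4 is true.
  11. (NOT p12 OR NOT p8 OR p9) — NOT p8 is true.
  12. (p6 OR p7 OR p11) — p7 is true.
  13. (NOT p4 OR p3 OR p12) — p3 is true.
  14. (NOT p5 OR NOT p9 OR NOT p11) — NOT p11 is true.
  15. (p7 OR NOT p2 OR NOT p1) — NOT p2 is true.
  16. (p6 OR NOT p1 OR NOT p4) — NOT p4 is true.
  17. (NOT p9 OR p5 OR NOT p6) — NOT p6 is true.
  18. (p2 OR p7 OR NOT p9) — NOT p9 is true.
  19. (NOT p9 OR p8 OR p2) — NOT p9 is true.
  20. (NOT p4 OR NOT p2 OR NOT p10) — NOT p4 is true.
  21. (p1 OR p7 OR p8) — p1 is true.
  22. (p8 OR NOT p2 OR NOT p1) — NOT p2 is true.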